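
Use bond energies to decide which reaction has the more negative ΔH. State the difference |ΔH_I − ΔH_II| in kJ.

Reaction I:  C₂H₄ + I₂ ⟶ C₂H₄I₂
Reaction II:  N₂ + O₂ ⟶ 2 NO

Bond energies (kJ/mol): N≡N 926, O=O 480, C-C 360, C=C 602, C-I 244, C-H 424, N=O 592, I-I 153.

Reaction I, by 315 kJ

Reaction I:
  Bonds broken (reactants):
    C-H: 4 × 424 = 1696
    C=C: 1 × 602 = 602
    I-I: 1 × 153 = 153
    Σ(broken) = 2451 kJ
  Bonds formed (products):
    C-C: 1 × 360 = 360
    C-H: 4 × 424 = 1696
    C-I: 2 × 244 = 488
    Σ(formed) = 2544 kJ
  ΔH_I = 2451 − 2544 = −93 kJ
Reaction II:
  Bonds broken (reactants):
    N≡N: 1 × 926 = 926
    O=O: 1 × 480 = 480
    Σ(broken) = 1406 kJ
  Bonds formed (products):
    N=O: 2 × 592 = 1184
    Σ(formed) = 1184 kJ
  ΔH_II = 1406 − 1184 = +222 kJ
ΔH_I − ΔH_II = −315 kJ, so reaction I has the more negative ΔH; |ΔH_I − ΔH_II| = 315 kJ.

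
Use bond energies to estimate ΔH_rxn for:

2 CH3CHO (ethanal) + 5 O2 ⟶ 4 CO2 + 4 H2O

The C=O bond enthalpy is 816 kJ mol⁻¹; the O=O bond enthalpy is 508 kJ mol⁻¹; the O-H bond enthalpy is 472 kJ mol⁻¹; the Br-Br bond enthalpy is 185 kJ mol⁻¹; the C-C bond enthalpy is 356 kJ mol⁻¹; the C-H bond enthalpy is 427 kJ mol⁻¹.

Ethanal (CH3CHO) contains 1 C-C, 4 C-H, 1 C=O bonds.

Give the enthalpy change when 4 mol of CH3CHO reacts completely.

Bonds broken (reactants):
  C-C: 2 × 356 = 712
  C-H: 8 × 427 = 3416
  C=O: 2 × 816 = 1632
  O=O: 5 × 508 = 2540
  Σ(broken) = 8300 kJ
Bonds formed (products):
  C=O: 8 × 816 = 6528
  O-H: 8 × 472 = 3776
  Σ(formed) = 10304 kJ
ΔH = Σ(broken) − Σ(formed) = 8300 − 10304 = −2004 kJ
For 2× the reaction as written: 2 × (−2004) = −4008 kJ

ΔH = −4008 kJ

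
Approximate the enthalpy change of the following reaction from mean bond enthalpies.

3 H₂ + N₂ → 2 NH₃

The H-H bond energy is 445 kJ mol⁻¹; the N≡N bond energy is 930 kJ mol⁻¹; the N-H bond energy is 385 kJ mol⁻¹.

Bonds broken (reactants):
  H-H: 3 × 445 = 1335
  N≡N: 1 × 930 = 930
  Σ(broken) = 2265 kJ
Bonds formed (products):
  N-H: 6 × 385 = 2310
  Σ(formed) = 2310 kJ
ΔH = Σ(broken) − Σ(formed) = 2265 − 2310 = −45 kJ

ΔH ≈ −45 kJ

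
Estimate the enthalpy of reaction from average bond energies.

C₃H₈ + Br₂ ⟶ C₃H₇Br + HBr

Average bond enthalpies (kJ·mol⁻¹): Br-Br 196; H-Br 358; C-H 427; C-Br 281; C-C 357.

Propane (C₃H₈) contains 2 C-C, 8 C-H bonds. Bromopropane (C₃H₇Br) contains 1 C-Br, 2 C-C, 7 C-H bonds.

ΔH ≈ −16 kJ

Bonds broken (reactants):
  Br-Br: 1 × 196 = 196
  C-C: 2 × 357 = 714
  C-H: 8 × 427 = 3416
  Σ(broken) = 4326 kJ
Bonds formed (products):
  C-Br: 1 × 281 = 281
  C-C: 2 × 357 = 714
  C-H: 7 × 427 = 2989
  H-Br: 1 × 358 = 358
  Σ(formed) = 4342 kJ
ΔH = Σ(broken) − Σ(formed) = 4326 − 4342 = −16 kJ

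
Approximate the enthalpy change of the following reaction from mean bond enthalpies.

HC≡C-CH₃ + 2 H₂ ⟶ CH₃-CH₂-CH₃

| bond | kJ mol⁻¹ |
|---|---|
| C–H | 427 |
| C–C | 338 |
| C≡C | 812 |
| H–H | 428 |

Bonds broken (reactants):
  C≡C: 1 × 812 = 812
  C–C: 1 × 338 = 338
  C–H: 4 × 427 = 1708
  H–H: 2 × 428 = 856
  Σ(broken) = 3714 kJ
Bonds formed (products):
  C–C: 2 × 338 = 676
  C–H: 8 × 427 = 3416
  Σ(formed) = 4092 kJ
ΔH = Σ(broken) − Σ(formed) = 3714 − 4092 = −378 kJ

ΔH ≈ −378 kJ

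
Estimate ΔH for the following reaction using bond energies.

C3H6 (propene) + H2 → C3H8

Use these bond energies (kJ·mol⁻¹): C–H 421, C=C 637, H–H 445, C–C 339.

ΔH ≈ −99 kJ

Bonds broken (reactants):
  C–C: 1 × 339 = 339
  C–H: 6 × 421 = 2526
  C=C: 1 × 637 = 637
  H–H: 1 × 445 = 445
  Σ(broken) = 3947 kJ
Bonds formed (products):
  C–C: 2 × 339 = 678
  C–H: 8 × 421 = 3368
  Σ(formed) = 4046 kJ
ΔH = Σ(broken) − Σ(formed) = 3947 − 4046 = −99 kJ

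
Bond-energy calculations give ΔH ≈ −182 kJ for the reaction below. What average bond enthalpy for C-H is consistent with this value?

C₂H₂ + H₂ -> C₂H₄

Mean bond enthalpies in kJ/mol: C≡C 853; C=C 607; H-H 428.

Let D be the C-H bond energy.
Σ(broken) = 1×853 + 2×D + 1×428 = 1281 + 2D
Σ(formed) = 4×D + 1×607 = 607 + 4D
ΔH = Σ(broken) − Σ(formed) = (1281 + 2D) − (607 + 4D) = +674 − 2D
Setting this equal to −182 kJ gives 2D = 856, so D = 428 kJ/mol.

D(C-H) ≈ 428 kJ/mol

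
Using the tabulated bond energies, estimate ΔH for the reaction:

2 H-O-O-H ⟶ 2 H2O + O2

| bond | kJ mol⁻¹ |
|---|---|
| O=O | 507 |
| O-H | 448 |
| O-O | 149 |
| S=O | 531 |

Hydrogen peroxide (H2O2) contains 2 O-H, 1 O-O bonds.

Bonds broken (reactants):
  O-H: 4 × 448 = 1792
  O-O: 2 × 149 = 298
  Σ(broken) = 2090 kJ
Bonds formed (products):
  O-H: 4 × 448 = 1792
  O=O: 1 × 507 = 507
  Σ(formed) = 2299 kJ
ΔH = Σ(broken) − Σ(formed) = 2090 − 2299 = −209 kJ

ΔH ≈ −209 kJ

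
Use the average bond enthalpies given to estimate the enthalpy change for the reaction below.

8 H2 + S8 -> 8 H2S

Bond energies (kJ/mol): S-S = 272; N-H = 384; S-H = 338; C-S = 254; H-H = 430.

Bonds broken (reactants):
  H-H: 8 × 430 = 3440
  S-S: 8 × 272 = 2176
  Σ(broken) = 5616 kJ
Bonds formed (products):
  S-H: 16 × 338 = 5408
  Σ(formed) = 5408 kJ
ΔH = Σ(broken) − Σ(formed) = 5616 − 5408 = +208 kJ

ΔH ≈ +208 kJ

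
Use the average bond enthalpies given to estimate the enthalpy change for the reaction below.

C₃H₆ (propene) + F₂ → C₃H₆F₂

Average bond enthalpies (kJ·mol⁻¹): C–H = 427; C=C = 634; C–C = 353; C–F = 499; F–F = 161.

Bonds broken (reactants):
  C–C: 1 × 353 = 353
  C–H: 6 × 427 = 2562
  C=C: 1 × 634 = 634
  F–F: 1 × 161 = 161
  Σ(broken) = 3710 kJ
Bonds formed (products):
  C–C: 2 × 353 = 706
  C–F: 2 × 499 = 998
  C–H: 6 × 427 = 2562
  Σ(formed) = 4266 kJ
ΔH = Σ(broken) − Σ(formed) = 3710 − 4266 = −556 kJ

ΔH ≈ −556 kJ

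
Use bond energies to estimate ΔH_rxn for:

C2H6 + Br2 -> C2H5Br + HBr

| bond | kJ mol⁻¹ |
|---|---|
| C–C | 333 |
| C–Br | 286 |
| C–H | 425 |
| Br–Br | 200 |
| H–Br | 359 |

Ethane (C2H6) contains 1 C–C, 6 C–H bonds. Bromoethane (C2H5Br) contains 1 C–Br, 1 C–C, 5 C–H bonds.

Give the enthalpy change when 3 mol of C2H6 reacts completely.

ΔH = −60 kJ

Bonds broken (reactants):
  Br–Br: 1 × 200 = 200
  C–C: 1 × 333 = 333
  C–H: 6 × 425 = 2550
  Σ(broken) = 3083 kJ
Bonds formed (products):
  C–Br: 1 × 286 = 286
  C–C: 1 × 333 = 333
  C–H: 5 × 425 = 2125
  H–Br: 1 × 359 = 359
  Σ(formed) = 3103 kJ
ΔH = Σ(broken) − Σ(formed) = 3083 − 3103 = −20 kJ
For 3× the reaction as written: 3 × (−20) = −60 kJ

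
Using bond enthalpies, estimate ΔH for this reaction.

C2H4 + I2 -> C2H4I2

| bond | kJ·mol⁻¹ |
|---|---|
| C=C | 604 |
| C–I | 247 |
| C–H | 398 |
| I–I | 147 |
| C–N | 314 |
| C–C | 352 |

ΔH ≈ −95 kJ

Bonds broken (reactants):
  C–H: 4 × 398 = 1592
  C=C: 1 × 604 = 604
  I–I: 1 × 147 = 147
  Σ(broken) = 2343 kJ
Bonds formed (products):
  C–C: 1 × 352 = 352
  C–H: 4 × 398 = 1592
  C–I: 2 × 247 = 494
  Σ(formed) = 2438 kJ
ΔH = Σ(broken) − Σ(formed) = 2343 − 2438 = −95 kJ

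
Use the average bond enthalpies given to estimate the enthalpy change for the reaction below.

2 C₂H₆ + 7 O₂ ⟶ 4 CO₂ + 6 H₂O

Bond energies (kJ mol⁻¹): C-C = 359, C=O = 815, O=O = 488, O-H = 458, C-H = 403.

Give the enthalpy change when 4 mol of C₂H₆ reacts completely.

Bonds broken (reactants):
  C-C: 2 × 359 = 718
  C-H: 12 × 403 = 4836
  O=O: 7 × 488 = 3416
  Σ(broken) = 8970 kJ
Bonds formed (products):
  C=O: 8 × 815 = 6520
  O-H: 12 × 458 = 5496
  Σ(formed) = 12016 kJ
ΔH = Σ(broken) − Σ(formed) = 8970 − 12016 = −3046 kJ
For 2× the reaction as written: 2 × (−3046) = −6092 kJ

ΔH = −6092 kJ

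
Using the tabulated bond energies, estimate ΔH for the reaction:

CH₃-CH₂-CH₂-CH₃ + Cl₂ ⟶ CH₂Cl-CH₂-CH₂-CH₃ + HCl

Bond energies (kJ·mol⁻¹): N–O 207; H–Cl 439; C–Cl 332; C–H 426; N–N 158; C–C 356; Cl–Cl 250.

ΔH ≈ −95 kJ

Bonds broken (reactants):
  C–C: 3 × 356 = 1068
  C–H: 10 × 426 = 4260
  Cl–Cl: 1 × 250 = 250
  Σ(broken) = 5578 kJ
Bonds formed (products):
  C–C: 3 × 356 = 1068
  C–Cl: 1 × 332 = 332
  C–H: 9 × 426 = 3834
  H–Cl: 1 × 439 = 439
  Σ(formed) = 5673 kJ
ΔH = Σ(broken) − Σ(formed) = 5578 − 5673 = −95 kJ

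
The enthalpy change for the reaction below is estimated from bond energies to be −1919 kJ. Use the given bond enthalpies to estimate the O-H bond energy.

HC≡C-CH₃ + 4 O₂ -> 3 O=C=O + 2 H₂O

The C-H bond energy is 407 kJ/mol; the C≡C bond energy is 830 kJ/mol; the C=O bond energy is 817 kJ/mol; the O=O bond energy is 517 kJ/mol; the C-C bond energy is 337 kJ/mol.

Let D be the O-H bond energy.
Σ(broken) = 1×830 + 1×337 + 4×407 + 4×517 = 4863
Σ(formed) = 6×817 + 4×D = 4902 + 4D
ΔH = Σ(broken) − Σ(formed) = (4863) − (4902 + 4D) = −39 − 4D
Setting this equal to −1919 kJ gives 4D = 1880, so D = 470 kJ/mol.

D(O-H) ≈ 470 kJ/mol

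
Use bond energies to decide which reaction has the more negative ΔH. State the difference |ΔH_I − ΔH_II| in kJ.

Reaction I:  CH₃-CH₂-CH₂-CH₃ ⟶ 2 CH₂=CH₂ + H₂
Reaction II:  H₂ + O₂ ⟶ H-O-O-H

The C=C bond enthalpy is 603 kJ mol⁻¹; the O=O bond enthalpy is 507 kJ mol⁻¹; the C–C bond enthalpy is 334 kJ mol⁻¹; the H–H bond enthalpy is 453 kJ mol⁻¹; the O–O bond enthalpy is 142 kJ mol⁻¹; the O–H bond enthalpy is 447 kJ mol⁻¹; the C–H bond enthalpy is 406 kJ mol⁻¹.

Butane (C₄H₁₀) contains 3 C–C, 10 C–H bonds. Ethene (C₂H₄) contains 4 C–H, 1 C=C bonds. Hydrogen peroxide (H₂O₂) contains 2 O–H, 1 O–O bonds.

Reaction II, by 231 kJ

Reaction I:
  Bonds broken (reactants):
    C–C: 3 × 334 = 1002
    C–H: 10 × 406 = 4060
    Σ(broken) = 5062 kJ
  Bonds formed (products):
    C–H: 8 × 406 = 3248
    C=C: 2 × 603 = 1206
    H–H: 1 × 453 = 453
    Σ(formed) = 4907 kJ
  ΔH_I = 5062 − 4907 = +155 kJ
Reaction II:
  Bonds broken (reactants):
    H–H: 1 × 453 = 453
    O=O: 1 × 507 = 507
    Σ(broken) = 960 kJ
  Bonds formed (products):
    O–H: 2 × 447 = 894
    O–O: 1 × 142 = 142
    Σ(formed) = 1036 kJ
  ΔH_II = 960 − 1036 = −76 kJ
ΔH_I − ΔH_II = +231 kJ, so reaction II has the more negative ΔH; |ΔH_I − ΔH_II| = 231 kJ.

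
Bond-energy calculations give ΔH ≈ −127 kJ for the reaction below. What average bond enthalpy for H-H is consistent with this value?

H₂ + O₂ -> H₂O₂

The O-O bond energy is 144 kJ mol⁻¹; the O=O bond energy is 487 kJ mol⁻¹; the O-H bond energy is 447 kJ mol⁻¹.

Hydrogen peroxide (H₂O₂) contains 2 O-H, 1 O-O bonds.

Let D be the H-H bond energy.
Σ(broken) = 1×D + 1×487 = 487 + D
Σ(formed) = 2×447 + 1×144 = 1038
ΔH = Σ(broken) − Σ(formed) = (487 + D) − (1038) = −551 + D
Setting this equal to −127 kJ gives D = 424 kJ/mol.

D(H-H) ≈ 424 kJ/mol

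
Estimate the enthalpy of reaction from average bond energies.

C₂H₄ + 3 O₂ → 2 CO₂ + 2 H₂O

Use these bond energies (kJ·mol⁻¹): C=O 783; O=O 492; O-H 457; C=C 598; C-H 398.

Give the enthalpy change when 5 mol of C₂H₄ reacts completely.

ΔH = −6470 kJ

Bonds broken (reactants):
  C-H: 4 × 398 = 1592
  C=C: 1 × 598 = 598
  O=O: 3 × 492 = 1476
  Σ(broken) = 3666 kJ
Bonds formed (products):
  C=O: 4 × 783 = 3132
  O-H: 4 × 457 = 1828
  Σ(formed) = 4960 kJ
ΔH = Σ(broken) − Σ(formed) = 3666 − 4960 = −1294 kJ
For 5× the reaction as written: 5 × (−1294) = −6470 kJ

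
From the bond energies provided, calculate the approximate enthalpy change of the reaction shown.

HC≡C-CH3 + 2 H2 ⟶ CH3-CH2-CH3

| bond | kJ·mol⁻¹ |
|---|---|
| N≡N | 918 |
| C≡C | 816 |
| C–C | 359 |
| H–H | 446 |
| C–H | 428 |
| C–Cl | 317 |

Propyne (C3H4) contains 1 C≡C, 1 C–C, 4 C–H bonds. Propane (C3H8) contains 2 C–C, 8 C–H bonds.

Bonds broken (reactants):
  C≡C: 1 × 816 = 816
  C–C: 1 × 359 = 359
  C–H: 4 × 428 = 1712
  H–H: 2 × 446 = 892
  Σ(broken) = 3779 kJ
Bonds formed (products):
  C–C: 2 × 359 = 718
  C–H: 8 × 428 = 3424
  Σ(formed) = 4142 kJ
ΔH = Σ(broken) − Σ(formed) = 3779 − 4142 = −363 kJ

ΔH ≈ −363 kJ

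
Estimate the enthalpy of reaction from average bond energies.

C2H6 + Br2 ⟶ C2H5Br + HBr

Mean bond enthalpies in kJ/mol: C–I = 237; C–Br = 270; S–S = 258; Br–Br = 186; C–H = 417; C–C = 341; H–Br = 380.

Bonds broken (reactants):
  Br–Br: 1 × 186 = 186
  C–C: 1 × 341 = 341
  C–H: 6 × 417 = 2502
  Σ(broken) = 3029 kJ
Bonds formed (products):
  C–Br: 1 × 270 = 270
  C–C: 1 × 341 = 341
  C–H: 5 × 417 = 2085
  H–Br: 1 × 380 = 380
  Σ(formed) = 3076 kJ
ΔH = Σ(broken) − Σ(formed) = 3029 − 3076 = −47 kJ

ΔH ≈ −47 kJ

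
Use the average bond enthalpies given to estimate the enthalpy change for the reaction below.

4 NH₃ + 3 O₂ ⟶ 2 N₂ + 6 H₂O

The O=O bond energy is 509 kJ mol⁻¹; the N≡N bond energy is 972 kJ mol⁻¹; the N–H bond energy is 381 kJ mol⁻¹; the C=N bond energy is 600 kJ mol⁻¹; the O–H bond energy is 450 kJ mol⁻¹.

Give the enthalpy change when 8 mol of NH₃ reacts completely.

ΔH = −2490 kJ

Bonds broken (reactants):
  N–H: 12 × 381 = 4572
  O=O: 3 × 509 = 1527
  Σ(broken) = 6099 kJ
Bonds formed (products):
  N≡N: 2 × 972 = 1944
  O–H: 12 × 450 = 5400
  Σ(formed) = 7344 kJ
ΔH = Σ(broken) − Σ(formed) = 6099 − 7344 = −1245 kJ
For 2× the reaction as written: 2 × (−1245) = −2490 kJ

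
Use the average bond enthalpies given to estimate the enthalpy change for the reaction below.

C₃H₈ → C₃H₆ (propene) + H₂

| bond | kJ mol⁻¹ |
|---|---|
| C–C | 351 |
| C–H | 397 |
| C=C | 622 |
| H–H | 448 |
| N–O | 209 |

ΔH ≈ +75 kJ

Bonds broken (reactants):
  C–C: 2 × 351 = 702
  C–H: 8 × 397 = 3176
  Σ(broken) = 3878 kJ
Bonds formed (products):
  C–C: 1 × 351 = 351
  C–H: 6 × 397 = 2382
  C=C: 1 × 622 = 622
  H–H: 1 × 448 = 448
  Σ(formed) = 3803 kJ
ΔH = Σ(broken) − Σ(formed) = 3878 − 3803 = +75 kJ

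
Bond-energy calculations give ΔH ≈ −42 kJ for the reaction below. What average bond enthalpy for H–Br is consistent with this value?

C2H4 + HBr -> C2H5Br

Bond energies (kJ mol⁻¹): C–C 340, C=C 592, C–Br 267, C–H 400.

Let D be the H–Br bond energy.
Σ(broken) = 4×400 + 1×592 + 1×D = 2192 + D
Σ(formed) = 1×267 + 1×340 + 5×400 = 2607
ΔH = Σ(broken) − Σ(formed) = (2192 + D) − (2607) = −415 + D
Setting this equal to −42 kJ gives D = 373 kJ/mol.

D(H–Br) ≈ 373 kJ/mol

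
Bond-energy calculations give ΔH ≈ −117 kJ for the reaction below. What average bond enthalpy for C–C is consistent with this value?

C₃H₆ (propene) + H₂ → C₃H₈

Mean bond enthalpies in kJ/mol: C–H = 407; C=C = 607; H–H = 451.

D(C–C) ≈ 361 kJ/mol

Let D be the C–C bond energy.
Σ(broken) = 1×D + 6×407 + 1×607 + 1×451 = 3500 + D
Σ(formed) = 2×D + 8×407 = 3256 + 2D
ΔH = Σ(broken) − Σ(formed) = (3500 + D) − (3256 + 2D) = +244 − D
Setting this equal to −117 kJ gives D = 361 kJ/mol.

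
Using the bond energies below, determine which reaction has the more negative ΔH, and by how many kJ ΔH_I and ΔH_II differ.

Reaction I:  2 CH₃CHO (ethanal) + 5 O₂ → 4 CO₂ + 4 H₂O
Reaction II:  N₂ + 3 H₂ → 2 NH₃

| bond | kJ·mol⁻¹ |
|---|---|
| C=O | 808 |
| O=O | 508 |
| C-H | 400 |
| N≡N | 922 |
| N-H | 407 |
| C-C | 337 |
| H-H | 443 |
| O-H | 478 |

Reaction I:
  Bonds broken (reactants):
    C-C: 2 × 337 = 674
    C-H: 8 × 400 = 3200
    C=O: 2 × 808 = 1616
    O=O: 5 × 508 = 2540
    Σ(broken) = 8030 kJ
  Bonds formed (products):
    C=O: 8 × 808 = 6464
    O-H: 8 × 478 = 3824
    Σ(formed) = 10288 kJ
  ΔH_I = 8030 − 10288 = −2258 kJ
Reaction II:
  Bonds broken (reactants):
    H-H: 3 × 443 = 1329
    N≡N: 1 × 922 = 922
    Σ(broken) = 2251 kJ
  Bonds formed (products):
    N-H: 6 × 407 = 2442
    Σ(formed) = 2442 kJ
  ΔH_II = 2251 − 2442 = −191 kJ
ΔH_I − ΔH_II = −2067 kJ, so reaction I has the more negative ΔH; |ΔH_I − ΔH_II| = 2067 kJ.

Reaction I, by 2067 kJ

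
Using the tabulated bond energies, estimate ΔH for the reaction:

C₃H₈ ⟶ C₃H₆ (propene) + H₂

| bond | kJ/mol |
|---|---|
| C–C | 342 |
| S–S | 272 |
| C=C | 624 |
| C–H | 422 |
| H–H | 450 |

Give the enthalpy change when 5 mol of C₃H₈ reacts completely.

Bonds broken (reactants):
  C–C: 2 × 342 = 684
  C–H: 8 × 422 = 3376
  Σ(broken) = 4060 kJ
Bonds formed (products):
  C–C: 1 × 342 = 342
  C–H: 6 × 422 = 2532
  C=C: 1 × 624 = 624
  H–H: 1 × 450 = 450
  Σ(formed) = 3948 kJ
ΔH = Σ(broken) − Σ(formed) = 4060 − 3948 = +112 kJ
For 5× the reaction as written: 5 × (+112) = +560 kJ

ΔH = +560 kJ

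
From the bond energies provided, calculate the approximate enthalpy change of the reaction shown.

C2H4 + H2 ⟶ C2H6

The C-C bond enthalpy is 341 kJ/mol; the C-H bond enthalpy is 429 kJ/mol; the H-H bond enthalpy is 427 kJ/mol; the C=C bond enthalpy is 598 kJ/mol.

Bonds broken (reactants):
  C-H: 4 × 429 = 1716
  C=C: 1 × 598 = 598
  H-H: 1 × 427 = 427
  Σ(broken) = 2741 kJ
Bonds formed (products):
  C-C: 1 × 341 = 341
  C-H: 6 × 429 = 2574
  Σ(formed) = 2915 kJ
ΔH = Σ(broken) − Σ(formed) = 2741 − 2915 = −174 kJ

ΔH ≈ −174 kJ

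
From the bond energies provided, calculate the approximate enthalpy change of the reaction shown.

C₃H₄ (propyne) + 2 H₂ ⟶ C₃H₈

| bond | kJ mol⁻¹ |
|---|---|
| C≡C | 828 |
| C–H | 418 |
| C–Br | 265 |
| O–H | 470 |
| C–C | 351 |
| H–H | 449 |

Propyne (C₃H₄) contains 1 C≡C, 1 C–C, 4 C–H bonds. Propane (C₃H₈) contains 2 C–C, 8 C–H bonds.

ΔH ≈ −297 kJ

Bonds broken (reactants):
  C≡C: 1 × 828 = 828
  C–C: 1 × 351 = 351
  C–H: 4 × 418 = 1672
  H–H: 2 × 449 = 898
  Σ(broken) = 3749 kJ
Bonds formed (products):
  C–C: 2 × 351 = 702
  C–H: 8 × 418 = 3344
  Σ(formed) = 4046 kJ
ΔH = Σ(broken) − Σ(formed) = 3749 − 4046 = −297 kJ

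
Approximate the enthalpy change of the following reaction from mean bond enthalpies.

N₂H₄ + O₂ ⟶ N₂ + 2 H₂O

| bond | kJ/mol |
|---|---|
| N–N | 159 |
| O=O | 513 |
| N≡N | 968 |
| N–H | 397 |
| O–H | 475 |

Bonds broken (reactants):
  N–H: 4 × 397 = 1588
  N–N: 1 × 159 = 159
  O=O: 1 × 513 = 513
  Σ(broken) = 2260 kJ
Bonds formed (products):
  N≡N: 1 × 968 = 968
  O–H: 4 × 475 = 1900
  Σ(formed) = 2868 kJ
ΔH = Σ(broken) − Σ(formed) = 2260 − 2868 = −608 kJ

ΔH ≈ −608 kJ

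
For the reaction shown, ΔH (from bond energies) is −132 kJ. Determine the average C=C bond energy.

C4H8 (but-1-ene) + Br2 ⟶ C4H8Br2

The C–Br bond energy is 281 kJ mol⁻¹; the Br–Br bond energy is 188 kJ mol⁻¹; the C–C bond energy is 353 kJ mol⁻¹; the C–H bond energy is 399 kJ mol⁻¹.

Let D be the C=C bond energy.
Σ(broken) = 1×188 + 2×353 + 8×399 + 1×D = 4086 + D
Σ(formed) = 2×281 + 3×353 + 8×399 = 4813
ΔH = Σ(broken) − Σ(formed) = (4086 + D) − (4813) = −727 + D
Setting this equal to −132 kJ gives D = 595 kJ/mol.

D(C=C) ≈ 595 kJ/mol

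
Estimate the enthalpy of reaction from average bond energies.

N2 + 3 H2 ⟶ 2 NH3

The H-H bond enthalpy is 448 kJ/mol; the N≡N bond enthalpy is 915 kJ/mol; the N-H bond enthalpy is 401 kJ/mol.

Bonds broken (reactants):
  H-H: 3 × 448 = 1344
  N≡N: 1 × 915 = 915
  Σ(broken) = 2259 kJ
Bonds formed (products):
  N-H: 6 × 401 = 2406
  Σ(formed) = 2406 kJ
ΔH = Σ(broken) − Σ(formed) = 2259 − 2406 = −147 kJ

ΔH ≈ −147 kJ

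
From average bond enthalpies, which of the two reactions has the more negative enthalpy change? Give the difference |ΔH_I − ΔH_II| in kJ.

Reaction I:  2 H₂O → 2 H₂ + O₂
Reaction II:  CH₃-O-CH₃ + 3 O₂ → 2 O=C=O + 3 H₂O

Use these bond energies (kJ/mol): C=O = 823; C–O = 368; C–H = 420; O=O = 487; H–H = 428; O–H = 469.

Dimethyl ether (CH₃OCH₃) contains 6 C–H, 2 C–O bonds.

Reaction II, by 1922 kJ

Reaction I:
  Bonds broken (reactants):
    O–H: 4 × 469 = 1876
    Σ(broken) = 1876 kJ
  Bonds formed (products):
    H–H: 2 × 428 = 856
    O=O: 1 × 487 = 487
    Σ(formed) = 1343 kJ
  ΔH_I = 1876 − 1343 = +533 kJ
Reaction II:
  Bonds broken (reactants):
    C–H: 6 × 420 = 2520
    C–O: 2 × 368 = 736
    O=O: 3 × 487 = 1461
    Σ(broken) = 4717 kJ
  Bonds formed (products):
    C=O: 4 × 823 = 3292
    O–H: 6 × 469 = 2814
    Σ(formed) = 6106 kJ
  ΔH_II = 4717 − 6106 = −1389 kJ
ΔH_I − ΔH_II = +1922 kJ, so reaction II has the more negative ΔH; |ΔH_I − ΔH_II| = 1922 kJ.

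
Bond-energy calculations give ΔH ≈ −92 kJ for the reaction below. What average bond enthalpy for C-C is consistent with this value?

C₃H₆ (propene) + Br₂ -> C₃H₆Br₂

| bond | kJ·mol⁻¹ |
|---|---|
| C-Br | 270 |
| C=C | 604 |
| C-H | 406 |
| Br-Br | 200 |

D(C-C) ≈ 356 kJ/mol

Let D be the C-C bond energy.
Σ(broken) = 1×200 + 1×D + 6×406 + 1×604 = 3240 + D
Σ(formed) = 2×270 + 2×D + 6×406 = 2976 + 2D
ΔH = Σ(broken) − Σ(formed) = (3240 + D) − (2976 + 2D) = +264 − D
Setting this equal to −92 kJ gives D = 356 kJ/mol.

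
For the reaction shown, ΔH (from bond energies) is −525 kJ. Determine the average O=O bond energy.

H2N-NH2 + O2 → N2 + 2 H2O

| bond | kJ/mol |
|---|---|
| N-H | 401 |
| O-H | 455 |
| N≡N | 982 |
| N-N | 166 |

D(O=O) ≈ 507 kJ/mol

Let D be the O=O bond energy.
Σ(broken) = 4×401 + 1×166 + 1×D = 1770 + D
Σ(formed) = 1×982 + 4×455 = 2802
ΔH = Σ(broken) − Σ(formed) = (1770 + D) − (2802) = −1032 + D
Setting this equal to −525 kJ gives D = 507 kJ/mol.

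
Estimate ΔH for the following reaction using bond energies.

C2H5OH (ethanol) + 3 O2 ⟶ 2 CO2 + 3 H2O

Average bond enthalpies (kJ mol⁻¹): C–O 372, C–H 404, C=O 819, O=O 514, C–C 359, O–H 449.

Bonds broken (reactants):
  C–C: 1 × 359 = 359
  C–H: 5 × 404 = 2020
  C–O: 1 × 372 = 372
  O–H: 1 × 449 = 449
  O=O: 3 × 514 = 1542
  Σ(broken) = 4742 kJ
Bonds formed (products):
  C=O: 4 × 819 = 3276
  O–H: 6 × 449 = 2694
  Σ(formed) = 5970 kJ
ΔH = Σ(broken) − Σ(formed) = 4742 − 5970 = −1228 kJ

ΔH ≈ −1228 kJ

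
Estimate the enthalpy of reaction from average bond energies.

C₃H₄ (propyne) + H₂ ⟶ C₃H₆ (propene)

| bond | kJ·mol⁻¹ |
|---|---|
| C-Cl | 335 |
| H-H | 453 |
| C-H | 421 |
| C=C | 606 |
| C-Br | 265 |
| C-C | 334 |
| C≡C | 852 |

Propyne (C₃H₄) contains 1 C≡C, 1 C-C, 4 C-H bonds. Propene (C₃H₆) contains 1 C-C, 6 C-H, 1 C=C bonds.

Bonds broken (reactants):
  C≡C: 1 × 852 = 852
  C-C: 1 × 334 = 334
  C-H: 4 × 421 = 1684
  H-H: 1 × 453 = 453
  Σ(broken) = 3323 kJ
Bonds formed (products):
  C-C: 1 × 334 = 334
  C-H: 6 × 421 = 2526
  C=C: 1 × 606 = 606
  Σ(formed) = 3466 kJ
ΔH = Σ(broken) − Σ(formed) = 3323 − 3466 = −143 kJ

ΔH ≈ −143 kJ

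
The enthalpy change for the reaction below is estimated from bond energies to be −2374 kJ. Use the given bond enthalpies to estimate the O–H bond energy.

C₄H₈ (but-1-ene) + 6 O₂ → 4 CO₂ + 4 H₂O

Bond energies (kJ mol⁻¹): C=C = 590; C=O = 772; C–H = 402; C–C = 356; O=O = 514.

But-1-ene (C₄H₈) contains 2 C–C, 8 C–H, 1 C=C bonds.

D(O–H) ≈ 475 kJ/mol

Let D be the O–H bond energy.
Σ(broken) = 2×356 + 8×402 + 1×590 + 6×514 = 7602
Σ(formed) = 8×772 + 8×D = 6176 + 8D
ΔH = Σ(broken) − Σ(formed) = (7602) − (6176 + 8D) = +1426 − 8D
Setting this equal to −2374 kJ gives 8D = 3800, so D = 475 kJ/mol.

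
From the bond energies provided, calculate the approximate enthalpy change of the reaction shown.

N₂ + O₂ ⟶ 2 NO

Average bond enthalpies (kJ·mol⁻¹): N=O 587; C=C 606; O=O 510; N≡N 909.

ΔH ≈ +245 kJ

Bonds broken (reactants):
  N≡N: 1 × 909 = 909
  O=O: 1 × 510 = 510
  Σ(broken) = 1419 kJ
Bonds formed (products):
  N=O: 2 × 587 = 1174
  Σ(formed) = 1174 kJ
ΔH = Σ(broken) − Σ(formed) = 1419 − 1174 = +245 kJ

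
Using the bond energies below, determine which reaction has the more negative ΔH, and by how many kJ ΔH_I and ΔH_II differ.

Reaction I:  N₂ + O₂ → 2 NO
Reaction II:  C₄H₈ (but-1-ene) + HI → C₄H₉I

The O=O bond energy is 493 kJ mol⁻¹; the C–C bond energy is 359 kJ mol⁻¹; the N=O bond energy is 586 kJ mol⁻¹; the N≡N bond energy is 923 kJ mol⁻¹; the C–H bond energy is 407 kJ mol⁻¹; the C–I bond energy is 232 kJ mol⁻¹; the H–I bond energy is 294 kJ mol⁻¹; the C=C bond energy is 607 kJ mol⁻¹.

Reaction II, by 341 kJ

Reaction I:
  Bonds broken (reactants):
    N≡N: 1 × 923 = 923
    O=O: 1 × 493 = 493
    Σ(broken) = 1416 kJ
  Bonds formed (products):
    N=O: 2 × 586 = 1172
    Σ(formed) = 1172 kJ
  ΔH_I = 1416 − 1172 = +244 kJ
Reaction II:
  Bonds broken (reactants):
    C–C: 2 × 359 = 718
    C–H: 8 × 407 = 3256
    C=C: 1 × 607 = 607
    H–I: 1 × 294 = 294
    Σ(broken) = 4875 kJ
  Bonds formed (products):
    C–C: 3 × 359 = 1077
    C–H: 9 × 407 = 3663
    C–I: 1 × 232 = 232
    Σ(formed) = 4972 kJ
  ΔH_II = 4875 − 4972 = −97 kJ
ΔH_I − ΔH_II = +341 kJ, so reaction II has the more negative ΔH; |ΔH_I − ΔH_II| = 341 kJ.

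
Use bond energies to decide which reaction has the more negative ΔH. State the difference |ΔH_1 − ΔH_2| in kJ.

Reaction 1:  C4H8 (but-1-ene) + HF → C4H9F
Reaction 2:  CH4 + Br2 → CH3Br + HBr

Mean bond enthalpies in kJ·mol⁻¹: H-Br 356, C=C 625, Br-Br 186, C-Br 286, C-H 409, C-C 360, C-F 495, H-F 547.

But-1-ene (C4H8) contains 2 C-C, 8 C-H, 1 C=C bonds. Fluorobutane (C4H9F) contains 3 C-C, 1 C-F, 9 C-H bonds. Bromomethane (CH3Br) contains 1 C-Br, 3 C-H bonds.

Reaction 1, by 45 kJ

Reaction 1:
  Bonds broken (reactants):
    C-C: 2 × 360 = 720
    C-H: 8 × 409 = 3272
    C=C: 1 × 625 = 625
    H-F: 1 × 547 = 547
    Σ(broken) = 5164 kJ
  Bonds formed (products):
    C-C: 3 × 360 = 1080
    C-F: 1 × 495 = 495
    C-H: 9 × 409 = 3681
    Σ(formed) = 5256 kJ
  ΔH_1 = 5164 − 5256 = −92 kJ
Reaction 2:
  Bonds broken (reactants):
    Br-Br: 1 × 186 = 186
    C-H: 4 × 409 = 1636
    Σ(broken) = 1822 kJ
  Bonds formed (products):
    C-Br: 1 × 286 = 286
    C-H: 3 × 409 = 1227
    H-Br: 1 × 356 = 356
    Σ(formed) = 1869 kJ
  ΔH_2 = 1822 − 1869 = −47 kJ
ΔH_1 − ΔH_2 = −45 kJ, so reaction 1 has the more negative ΔH; |ΔH_1 − ΔH_2| = 45 kJ.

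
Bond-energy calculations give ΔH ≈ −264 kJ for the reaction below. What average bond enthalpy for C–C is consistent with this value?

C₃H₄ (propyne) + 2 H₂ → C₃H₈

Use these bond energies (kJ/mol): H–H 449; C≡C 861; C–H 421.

D(C–C) ≈ 339 kJ/mol

Let D be the C–C bond energy.
Σ(broken) = 1×861 + 1×D + 4×421 + 2×449 = 3443 + D
Σ(formed) = 2×D + 8×421 = 3368 + 2D
ΔH = Σ(broken) − Σ(formed) = (3443 + D) − (3368 + 2D) = +75 − D
Setting this equal to −264 kJ gives D = 339 kJ/mol.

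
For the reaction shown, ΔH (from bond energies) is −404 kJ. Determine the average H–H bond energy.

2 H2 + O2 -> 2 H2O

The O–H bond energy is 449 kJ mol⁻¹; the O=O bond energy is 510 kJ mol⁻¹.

D(H–H) ≈ 441 kJ/mol

Let D be the H–H bond energy.
Σ(broken) = 2×D + 1×510 = 510 + 2D
Σ(formed) = 4×449 = 1796
ΔH = Σ(broken) − Σ(formed) = (510 + 2D) − (1796) = −1286 + 2D
Setting this equal to −404 kJ gives 2D = 882, so D = 441 kJ/mol.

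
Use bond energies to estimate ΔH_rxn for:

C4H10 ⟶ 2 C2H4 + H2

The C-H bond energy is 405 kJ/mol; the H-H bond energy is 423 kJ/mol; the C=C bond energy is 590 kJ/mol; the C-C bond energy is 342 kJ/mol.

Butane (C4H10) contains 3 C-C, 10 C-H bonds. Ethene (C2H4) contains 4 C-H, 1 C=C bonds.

ΔH ≈ +233 kJ

Bonds broken (reactants):
  C-C: 3 × 342 = 1026
  C-H: 10 × 405 = 4050
  Σ(broken) = 5076 kJ
Bonds formed (products):
  C-H: 8 × 405 = 3240
  C=C: 2 × 590 = 1180
  H-H: 1 × 423 = 423
  Σ(formed) = 4843 kJ
ΔH = Σ(broken) − Σ(formed) = 5076 − 4843 = +233 kJ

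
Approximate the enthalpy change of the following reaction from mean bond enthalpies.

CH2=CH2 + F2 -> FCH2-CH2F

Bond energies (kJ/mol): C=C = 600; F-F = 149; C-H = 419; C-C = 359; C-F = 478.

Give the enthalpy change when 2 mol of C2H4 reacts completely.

Bonds broken (reactants):
  C-H: 4 × 419 = 1676
  C=C: 1 × 600 = 600
  F-F: 1 × 149 = 149
  Σ(broken) = 2425 kJ
Bonds formed (products):
  C-C: 1 × 359 = 359
  C-F: 2 × 478 = 956
  C-H: 4 × 419 = 1676
  Σ(formed) = 2991 kJ
ΔH = Σ(broken) − Σ(formed) = 2425 − 2991 = −566 kJ
For 2× the reaction as written: 2 × (−566) = −1132 kJ

ΔH = −1132 kJ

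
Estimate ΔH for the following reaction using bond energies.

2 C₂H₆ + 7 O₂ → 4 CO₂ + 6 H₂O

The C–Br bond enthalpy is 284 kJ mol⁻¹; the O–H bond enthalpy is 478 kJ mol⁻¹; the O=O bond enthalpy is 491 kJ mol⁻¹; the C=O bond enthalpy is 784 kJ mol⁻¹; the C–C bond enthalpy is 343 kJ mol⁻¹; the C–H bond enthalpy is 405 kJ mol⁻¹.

ΔH ≈ −3025 kJ

Bonds broken (reactants):
  C–C: 2 × 343 = 686
  C–H: 12 × 405 = 4860
  O=O: 7 × 491 = 3437
  Σ(broken) = 8983 kJ
Bonds formed (products):
  C=O: 8 × 784 = 6272
  O–H: 12 × 478 = 5736
  Σ(formed) = 12008 kJ
ΔH = Σ(broken) − Σ(formed) = 8983 − 12008 = −3025 kJ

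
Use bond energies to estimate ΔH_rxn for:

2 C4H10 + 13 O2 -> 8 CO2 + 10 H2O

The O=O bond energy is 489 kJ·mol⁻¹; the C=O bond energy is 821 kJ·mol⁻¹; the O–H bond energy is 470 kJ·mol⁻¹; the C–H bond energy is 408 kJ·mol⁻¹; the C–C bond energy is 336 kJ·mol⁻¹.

Bonds broken (reactants):
  C–C: 6 × 336 = 2016
  C–H: 20 × 408 = 8160
  O=O: 13 × 489 = 6357
  Σ(broken) = 16533 kJ
Bonds formed (products):
  C=O: 16 × 821 = 13136
  O–H: 20 × 470 = 9400
  Σ(formed) = 22536 kJ
ΔH = Σ(broken) − Σ(formed) = 16533 − 22536 = −6003 kJ

ΔH ≈ −6003 kJ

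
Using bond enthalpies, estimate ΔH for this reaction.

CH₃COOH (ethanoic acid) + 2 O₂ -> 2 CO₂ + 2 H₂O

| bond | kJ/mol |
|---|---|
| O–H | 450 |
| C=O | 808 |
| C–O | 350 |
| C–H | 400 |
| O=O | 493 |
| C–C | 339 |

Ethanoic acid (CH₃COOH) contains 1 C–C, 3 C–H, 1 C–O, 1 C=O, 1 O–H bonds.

ΔH ≈ −899 kJ

Bonds broken (reactants):
  C–C: 1 × 339 = 339
  C–H: 3 × 400 = 1200
  C–O: 1 × 350 = 350
  C=O: 1 × 808 = 808
  O–H: 1 × 450 = 450
  O=O: 2 × 493 = 986
  Σ(broken) = 4133 kJ
Bonds formed (products):
  C=O: 4 × 808 = 3232
  O–H: 4 × 450 = 1800
  Σ(formed) = 5032 kJ
ΔH = Σ(broken) − Σ(formed) = 4133 − 5032 = −899 kJ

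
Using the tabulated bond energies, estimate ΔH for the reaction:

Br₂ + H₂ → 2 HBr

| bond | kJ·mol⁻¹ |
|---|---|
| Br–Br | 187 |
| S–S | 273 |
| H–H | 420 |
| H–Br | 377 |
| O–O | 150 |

ΔH ≈ −147 kJ

Bonds broken (reactants):
  Br–Br: 1 × 187 = 187
  H–H: 1 × 420 = 420
  Σ(broken) = 607 kJ
Bonds formed (products):
  H–Br: 2 × 377 = 754
  Σ(formed) = 754 kJ
ΔH = Σ(broken) − Σ(formed) = 607 − 754 = −147 kJ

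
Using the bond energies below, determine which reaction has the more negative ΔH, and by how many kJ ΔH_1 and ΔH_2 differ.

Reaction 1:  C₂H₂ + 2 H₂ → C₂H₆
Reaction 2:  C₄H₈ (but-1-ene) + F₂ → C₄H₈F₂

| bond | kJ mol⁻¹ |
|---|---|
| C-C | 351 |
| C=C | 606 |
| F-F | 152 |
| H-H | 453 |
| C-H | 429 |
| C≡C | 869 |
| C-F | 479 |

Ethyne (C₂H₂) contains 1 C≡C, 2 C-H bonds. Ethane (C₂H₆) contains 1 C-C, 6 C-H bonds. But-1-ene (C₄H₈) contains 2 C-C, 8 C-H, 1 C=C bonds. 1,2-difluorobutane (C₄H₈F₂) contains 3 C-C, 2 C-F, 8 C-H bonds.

Reaction 1:
  Bonds broken (reactants):
    C≡C: 1 × 869 = 869
    C-H: 2 × 429 = 858
    H-H: 2 × 453 = 906
    Σ(broken) = 2633 kJ
  Bonds formed (products):
    C-C: 1 × 351 = 351
    C-H: 6 × 429 = 2574
    Σ(formed) = 2925 kJ
  ΔH_1 = 2633 − 2925 = −292 kJ
Reaction 2:
  Bonds broken (reactants):
    C-C: 2 × 351 = 702
    C-H: 8 × 429 = 3432
    C=C: 1 × 606 = 606
    F-F: 1 × 152 = 152
    Σ(broken) = 4892 kJ
  Bonds formed (products):
    C-C: 3 × 351 = 1053
    C-F: 2 × 479 = 958
    C-H: 8 × 429 = 3432
    Σ(formed) = 5443 kJ
  ΔH_2 = 4892 − 5443 = −551 kJ
ΔH_1 − ΔH_2 = +259 kJ, so reaction 2 has the more negative ΔH; |ΔH_1 − ΔH_2| = 259 kJ.

Reaction 2, by 259 kJ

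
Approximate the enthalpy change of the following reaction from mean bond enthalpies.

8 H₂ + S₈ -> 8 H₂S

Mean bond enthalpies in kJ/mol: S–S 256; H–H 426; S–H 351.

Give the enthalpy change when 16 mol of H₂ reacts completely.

Bonds broken (reactants):
  H–H: 8 × 426 = 3408
  S–S: 8 × 256 = 2048
  Σ(broken) = 5456 kJ
Bonds formed (products):
  S–H: 16 × 351 = 5616
  Σ(formed) = 5616 kJ
ΔH = Σ(broken) − Σ(formed) = 5456 − 5616 = −160 kJ
For 2× the reaction as written: 2 × (−160) = −320 kJ

ΔH = −320 kJ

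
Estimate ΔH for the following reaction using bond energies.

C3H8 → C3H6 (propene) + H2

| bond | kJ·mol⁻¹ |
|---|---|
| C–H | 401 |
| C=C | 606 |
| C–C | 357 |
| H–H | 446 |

ΔH ≈ +107 kJ

Bonds broken (reactants):
  C–C: 2 × 357 = 714
  C–H: 8 × 401 = 3208
  Σ(broken) = 3922 kJ
Bonds formed (products):
  C–C: 1 × 357 = 357
  C–H: 6 × 401 = 2406
  C=C: 1 × 606 = 606
  H–H: 1 × 446 = 446
  Σ(formed) = 3815 kJ
ΔH = Σ(broken) − Σ(formed) = 3922 − 3815 = +107 kJ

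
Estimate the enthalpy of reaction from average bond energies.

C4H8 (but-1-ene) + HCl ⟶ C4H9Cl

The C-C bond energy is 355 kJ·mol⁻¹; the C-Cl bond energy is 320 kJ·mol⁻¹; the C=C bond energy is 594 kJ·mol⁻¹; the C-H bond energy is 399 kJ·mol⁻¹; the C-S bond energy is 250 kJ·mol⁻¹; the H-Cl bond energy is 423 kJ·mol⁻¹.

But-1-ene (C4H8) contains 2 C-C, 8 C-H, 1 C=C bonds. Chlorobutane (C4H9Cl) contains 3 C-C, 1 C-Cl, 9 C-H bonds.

ΔH ≈ −57 kJ

Bonds broken (reactants):
  C-C: 2 × 355 = 710
  C-H: 8 × 399 = 3192
  C=C: 1 × 594 = 594
  H-Cl: 1 × 423 = 423
  Σ(broken) = 4919 kJ
Bonds formed (products):
  C-C: 3 × 355 = 1065
  C-Cl: 1 × 320 = 320
  C-H: 9 × 399 = 3591
  Σ(formed) = 4976 kJ
ΔH = Σ(broken) − Σ(formed) = 4919 − 4976 = −57 kJ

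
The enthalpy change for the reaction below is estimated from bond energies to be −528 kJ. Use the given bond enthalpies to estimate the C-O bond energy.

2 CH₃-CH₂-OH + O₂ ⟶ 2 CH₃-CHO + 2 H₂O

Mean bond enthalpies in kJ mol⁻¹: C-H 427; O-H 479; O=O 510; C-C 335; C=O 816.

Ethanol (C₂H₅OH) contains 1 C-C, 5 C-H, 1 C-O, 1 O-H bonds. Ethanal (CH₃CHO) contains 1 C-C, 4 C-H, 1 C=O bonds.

D(C-O) ≈ 349 kJ/mol

Let D be the C-O bond energy.
Σ(broken) = 2×335 + 10×427 + 2×D + 2×479 + 1×510 = 6408 + 2D
Σ(formed) = 2×335 + 8×427 + 2×816 + 4×479 = 7634
ΔH = Σ(broken) − Σ(formed) = (6408 + 2D) − (7634) = −1226 + 2D
Setting this equal to −528 kJ gives 2D = 698, so D = 349 kJ/mol.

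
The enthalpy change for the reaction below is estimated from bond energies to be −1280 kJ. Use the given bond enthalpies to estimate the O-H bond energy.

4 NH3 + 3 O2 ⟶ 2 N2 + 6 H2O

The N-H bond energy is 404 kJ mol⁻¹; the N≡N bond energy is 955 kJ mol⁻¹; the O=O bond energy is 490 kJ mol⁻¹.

D(O-H) ≈ 474 kJ/mol

Let D be the O-H bond energy.
Σ(broken) = 12×404 + 3×490 = 6318
Σ(formed) = 2×955 + 12×D = 1910 + 12D
ΔH = Σ(broken) − Σ(formed) = (6318) − (1910 + 12D) = +4408 − 12D
Setting this equal to −1280 kJ gives 12D = 5688, so D = 474 kJ/mol.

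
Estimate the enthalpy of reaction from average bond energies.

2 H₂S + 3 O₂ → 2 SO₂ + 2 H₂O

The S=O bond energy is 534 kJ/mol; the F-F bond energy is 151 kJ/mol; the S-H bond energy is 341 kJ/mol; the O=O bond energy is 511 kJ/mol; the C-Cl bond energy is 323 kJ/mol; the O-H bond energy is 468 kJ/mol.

Bonds broken (reactants):
  O=O: 3 × 511 = 1533
  S-H: 4 × 341 = 1364
  Σ(broken) = 2897 kJ
Bonds formed (products):
  O-H: 4 × 468 = 1872
  S=O: 4 × 534 = 2136
  Σ(formed) = 4008 kJ
ΔH = Σ(broken) − Σ(formed) = 2897 − 4008 = −1111 kJ

ΔH ≈ −1111 kJ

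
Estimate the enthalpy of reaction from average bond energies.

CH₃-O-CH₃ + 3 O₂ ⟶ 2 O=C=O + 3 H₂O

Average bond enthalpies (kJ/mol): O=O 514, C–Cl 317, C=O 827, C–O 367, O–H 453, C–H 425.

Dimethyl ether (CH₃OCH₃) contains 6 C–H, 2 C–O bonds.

Bonds broken (reactants):
  C–H: 6 × 425 = 2550
  C–O: 2 × 367 = 734
  O=O: 3 × 514 = 1542
  Σ(broken) = 4826 kJ
Bonds formed (products):
  C=O: 4 × 827 = 3308
  O–H: 6 × 453 = 2718
  Σ(formed) = 6026 kJ
ΔH = Σ(broken) − Σ(formed) = 4826 − 6026 = −1200 kJ

ΔH ≈ −1200 kJ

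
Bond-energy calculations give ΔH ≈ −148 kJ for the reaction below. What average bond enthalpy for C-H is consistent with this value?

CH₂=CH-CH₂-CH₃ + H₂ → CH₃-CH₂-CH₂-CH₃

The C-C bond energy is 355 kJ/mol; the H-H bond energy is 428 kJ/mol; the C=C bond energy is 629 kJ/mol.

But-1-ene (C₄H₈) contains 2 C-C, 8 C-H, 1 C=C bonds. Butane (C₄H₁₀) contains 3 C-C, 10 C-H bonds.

D(C-H) ≈ 425 kJ/mol

Let D be the C-H bond energy.
Σ(broken) = 2×355 + 8×D + 1×629 + 1×428 = 1767 + 8D
Σ(formed) = 3×355 + 10×D = 1065 + 10D
ΔH = Σ(broken) − Σ(formed) = (1767 + 8D) − (1065 + 10D) = +702 − 2D
Setting this equal to −148 kJ gives 2D = 850, so D = 425 kJ/mol.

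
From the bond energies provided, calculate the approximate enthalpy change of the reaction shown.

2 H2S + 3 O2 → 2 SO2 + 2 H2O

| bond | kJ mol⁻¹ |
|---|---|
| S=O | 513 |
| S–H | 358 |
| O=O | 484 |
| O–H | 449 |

Bonds broken (reactants):
  O=O: 3 × 484 = 1452
  S–H: 4 × 358 = 1432
  Σ(broken) = 2884 kJ
Bonds formed (products):
  O–H: 4 × 449 = 1796
  S=O: 4 × 513 = 2052
  Σ(formed) = 3848 kJ
ΔH = Σ(broken) − Σ(formed) = 2884 − 3848 = −964 kJ

ΔH ≈ −964 kJ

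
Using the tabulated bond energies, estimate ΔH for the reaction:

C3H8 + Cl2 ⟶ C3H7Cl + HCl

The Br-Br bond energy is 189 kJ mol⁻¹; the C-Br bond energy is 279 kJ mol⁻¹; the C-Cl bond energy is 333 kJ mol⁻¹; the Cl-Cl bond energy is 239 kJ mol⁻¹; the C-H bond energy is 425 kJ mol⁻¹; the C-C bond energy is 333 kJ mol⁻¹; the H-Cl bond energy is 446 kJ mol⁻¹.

Bonds broken (reactants):
  C-C: 2 × 333 = 666
  C-H: 8 × 425 = 3400
  Cl-Cl: 1 × 239 = 239
  Σ(broken) = 4305 kJ
Bonds formed (products):
  C-C: 2 × 333 = 666
  C-Cl: 1 × 333 = 333
  C-H: 7 × 425 = 2975
  H-Cl: 1 × 446 = 446
  Σ(formed) = 4420 kJ
ΔH = Σ(broken) − Σ(formed) = 4305 − 4420 = −115 kJ

ΔH ≈ −115 kJ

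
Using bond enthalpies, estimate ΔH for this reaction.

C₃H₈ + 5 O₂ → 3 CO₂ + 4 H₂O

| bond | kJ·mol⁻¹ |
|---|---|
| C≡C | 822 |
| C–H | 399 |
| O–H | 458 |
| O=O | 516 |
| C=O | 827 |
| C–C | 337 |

Bonds broken (reactants):
  C–C: 2 × 337 = 674
  C–H: 8 × 399 = 3192
  O=O: 5 × 516 = 2580
  Σ(broken) = 6446 kJ
Bonds formed (products):
  C=O: 6 × 827 = 4962
  O–H: 8 × 458 = 3664
  Σ(formed) = 8626 kJ
ΔH = Σ(broken) − Σ(formed) = 6446 − 8626 = −2180 kJ

ΔH ≈ −2180 kJ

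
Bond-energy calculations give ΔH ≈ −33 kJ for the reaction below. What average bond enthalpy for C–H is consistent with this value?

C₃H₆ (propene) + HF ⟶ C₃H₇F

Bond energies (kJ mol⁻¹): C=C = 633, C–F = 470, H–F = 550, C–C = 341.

D(C–H) ≈ 405 kJ/mol

Let D be the C–H bond energy.
Σ(broken) = 1×341 + 6×D + 1×633 + 1×550 = 1524 + 6D
Σ(formed) = 2×341 + 1×470 + 7×D = 1152 + 7D
ΔH = Σ(broken) − Σ(formed) = (1524 + 6D) − (1152 + 7D) = +372 − D
Setting this equal to −33 kJ gives D = 405 kJ/mol.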